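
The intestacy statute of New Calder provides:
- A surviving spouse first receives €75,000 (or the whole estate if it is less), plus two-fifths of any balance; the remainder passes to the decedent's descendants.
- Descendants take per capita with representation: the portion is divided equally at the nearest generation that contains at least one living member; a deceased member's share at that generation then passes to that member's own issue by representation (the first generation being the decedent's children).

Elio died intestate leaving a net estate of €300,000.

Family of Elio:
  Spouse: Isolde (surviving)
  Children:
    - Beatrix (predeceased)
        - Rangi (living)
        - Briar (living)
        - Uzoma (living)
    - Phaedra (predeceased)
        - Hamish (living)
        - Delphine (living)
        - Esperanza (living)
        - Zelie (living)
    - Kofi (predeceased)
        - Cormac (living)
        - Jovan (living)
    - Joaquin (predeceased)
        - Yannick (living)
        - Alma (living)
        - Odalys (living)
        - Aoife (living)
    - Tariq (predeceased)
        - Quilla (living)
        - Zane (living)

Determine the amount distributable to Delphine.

Delphine receives €9,000.

Isolde first takes €75,000, leaving a balance of €225,000. Isolde then takes two-fifths of the balance (€90,000), for a total of €165,000. The remaining €135,000 passes to the descendants.
No child survives, so the initial division is made at the grandchildren's generation.
The descendants' portion (€135,000) is divided into 15 shares of €9,000: Rangi, Briar, Uzoma, Hamish, Delphine, Esperanza, Zelie, Cormac, Jovan, Yannick, Alma, Odalys, Aoife, Quilla, and Zane each take €9,000.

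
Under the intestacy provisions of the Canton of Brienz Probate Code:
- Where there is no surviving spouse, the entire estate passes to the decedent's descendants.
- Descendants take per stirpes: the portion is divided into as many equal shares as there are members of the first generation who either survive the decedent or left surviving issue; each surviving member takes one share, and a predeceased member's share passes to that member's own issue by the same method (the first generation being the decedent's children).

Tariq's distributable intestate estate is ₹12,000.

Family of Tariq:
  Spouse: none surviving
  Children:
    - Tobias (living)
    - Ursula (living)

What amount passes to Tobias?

The entire ₹12,000 passes to the descendants.
That amount (₹12,000) is divided into 2 shares of ₹6,000: Tobias and Ursula each take ₹6,000.

Tobias receives ₹6,000.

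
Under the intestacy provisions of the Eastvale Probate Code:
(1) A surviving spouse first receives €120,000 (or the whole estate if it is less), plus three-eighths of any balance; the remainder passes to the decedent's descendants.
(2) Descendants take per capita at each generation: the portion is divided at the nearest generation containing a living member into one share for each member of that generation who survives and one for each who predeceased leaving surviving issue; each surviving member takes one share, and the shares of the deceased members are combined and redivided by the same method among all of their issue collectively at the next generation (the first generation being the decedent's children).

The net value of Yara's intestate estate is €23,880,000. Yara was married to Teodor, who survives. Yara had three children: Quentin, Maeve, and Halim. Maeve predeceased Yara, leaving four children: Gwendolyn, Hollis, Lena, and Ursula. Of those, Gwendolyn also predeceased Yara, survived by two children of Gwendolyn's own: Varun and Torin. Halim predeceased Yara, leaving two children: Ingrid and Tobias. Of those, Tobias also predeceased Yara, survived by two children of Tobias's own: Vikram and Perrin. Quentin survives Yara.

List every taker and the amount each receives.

Teodor first takes €120,000, leaving a balance of €23,760,000. Teodor then takes three-eighths of the balance (€8,910,000), for a total of €9,030,000. The remaining €14,850,000 passes to the descendants.
The descendants' portion (€14,850,000) is divided at the children's generation into 3 shares of €4,950,000. Quentin takes €4,950,000. The 2 shares of the deceased (Maeve and Halim) are combined into a pool of €9,900,000.
That pool (€9,900,000) is divided at the grandchildren's generation into 6 shares of €1,650,000. Hollis, Lena, Ursula, and Ingrid each take €1,650,000. The 2 shares of the deceased (Gwendolyn and Tobias) are combined into a pool of €3,300,000.
That pool (€3,300,000) is divided at the great-grandchildren's generation equally among Varun, Torin, Vikram, and Perrin: €825,000 each.

Teodor: €9,030,000; Quentin: €4,950,000; Varun: €825,000; Torin: €825,000; Hollis: €1,650,000; Lena: €1,650,000; Ursula: €1,650,000; Ingrid: €1,650,000; Vikram: €825,000; Perrin: €825,000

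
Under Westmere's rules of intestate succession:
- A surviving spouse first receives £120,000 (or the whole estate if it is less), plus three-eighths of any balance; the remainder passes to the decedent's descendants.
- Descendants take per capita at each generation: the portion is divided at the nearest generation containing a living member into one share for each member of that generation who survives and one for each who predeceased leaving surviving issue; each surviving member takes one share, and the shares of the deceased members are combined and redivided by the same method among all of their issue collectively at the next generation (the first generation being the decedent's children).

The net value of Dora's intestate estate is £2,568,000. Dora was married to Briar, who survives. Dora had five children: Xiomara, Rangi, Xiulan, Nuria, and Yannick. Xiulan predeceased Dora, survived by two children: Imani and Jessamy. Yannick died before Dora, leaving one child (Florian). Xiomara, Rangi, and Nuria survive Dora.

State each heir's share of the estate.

Briar: £1,038,000; Xiomara: £306,000; Rangi: £306,000; Imani: £204,000; Jessamy: £204,000; Nuria: £306,000; Florian: £204,000

Briar first takes £120,000, leaving a balance of £2,448,000. Briar then takes three-eighths of the balance (£918,000), for a total of £1,038,000. The remaining £1,530,000 passes to the descendants.
The descendants' portion (£1,530,000) is divided at the children's generation into 5 shares of £306,000. Xiomara, Rangi, and Nuria each take £306,000. The 2 shares of the deceased (Xiulan and Yannick) are combined into a pool of £612,000.
That pool (£612,000) is divided at the grandchildren's generation equally among Imani, Jessamy, and Florian: £204,000 each.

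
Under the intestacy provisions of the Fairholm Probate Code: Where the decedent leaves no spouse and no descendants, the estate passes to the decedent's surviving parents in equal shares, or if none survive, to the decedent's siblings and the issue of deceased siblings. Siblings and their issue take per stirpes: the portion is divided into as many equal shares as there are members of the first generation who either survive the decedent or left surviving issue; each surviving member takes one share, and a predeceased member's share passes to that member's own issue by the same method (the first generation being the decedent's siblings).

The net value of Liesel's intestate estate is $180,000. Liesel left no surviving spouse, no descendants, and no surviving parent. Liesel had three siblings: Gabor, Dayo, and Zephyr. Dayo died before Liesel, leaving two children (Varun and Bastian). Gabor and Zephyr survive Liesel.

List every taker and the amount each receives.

The entire $180,000 passes to the siblings and their issue.
That amount ($180,000) is divided into 3 shares of $60,000: Gabor and Zephyr each take $60,000; Dayo's $60,000 share passes to Dayo's issue.
Dayo's share ($60,000) is divided into 2 shares of $30,000: Varun and Bastian each take $30,000.

Gabor: $60,000; Varun: $30,000; Bastian: $30,000; Zephyr: $60,000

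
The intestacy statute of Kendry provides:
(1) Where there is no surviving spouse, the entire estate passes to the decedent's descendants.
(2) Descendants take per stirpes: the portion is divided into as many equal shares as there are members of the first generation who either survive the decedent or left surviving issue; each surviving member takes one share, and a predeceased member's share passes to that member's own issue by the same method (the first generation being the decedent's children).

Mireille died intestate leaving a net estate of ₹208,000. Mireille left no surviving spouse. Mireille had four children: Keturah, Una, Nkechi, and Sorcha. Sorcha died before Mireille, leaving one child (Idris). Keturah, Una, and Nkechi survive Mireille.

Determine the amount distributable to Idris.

The entire ₹208,000 passes to the descendants.
That amount (₹208,000) is divided into 4 shares of ₹52,000: Keturah, Una, and Nkechi each take ₹52,000; Sorcha's ₹52,000 share passes to Sorcha's issue.
Sorcha's share (₹52,000) passes entirely to Idris.

Idris receives ₹52,000.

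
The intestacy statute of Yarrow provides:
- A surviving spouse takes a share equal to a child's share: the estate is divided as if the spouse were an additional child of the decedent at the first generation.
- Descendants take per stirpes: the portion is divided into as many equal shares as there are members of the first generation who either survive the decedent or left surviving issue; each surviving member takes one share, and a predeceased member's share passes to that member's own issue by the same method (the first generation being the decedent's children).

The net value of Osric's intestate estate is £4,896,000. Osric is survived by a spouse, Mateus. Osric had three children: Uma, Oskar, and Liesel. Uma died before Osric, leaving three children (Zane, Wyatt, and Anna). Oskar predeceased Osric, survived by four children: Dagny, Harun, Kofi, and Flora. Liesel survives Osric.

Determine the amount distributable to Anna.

The spouse counts as an additional share at the children's level, so there are 4 primary shares of £1,224,000. Mateus takes one such share (£1,224,000).
The children's combined portion (£3,672,000) is divided into 3 shares of £1,224,000: Liesel takes £1,224,000; Uma's £1,224,000 share passes to Uma's issue; Oskar's £1,224,000 share passes to Oskar's issue.
Uma's share (£1,224,000) is divided into 3 shares of £408,000: Zane, Wyatt, and Anna each take £408,000.
Oskar's share (£1,224,000) is divided into 4 shares of £306,000: Dagny, Harun, Kofi, and Flora each take £306,000.

Anna receives £408,000.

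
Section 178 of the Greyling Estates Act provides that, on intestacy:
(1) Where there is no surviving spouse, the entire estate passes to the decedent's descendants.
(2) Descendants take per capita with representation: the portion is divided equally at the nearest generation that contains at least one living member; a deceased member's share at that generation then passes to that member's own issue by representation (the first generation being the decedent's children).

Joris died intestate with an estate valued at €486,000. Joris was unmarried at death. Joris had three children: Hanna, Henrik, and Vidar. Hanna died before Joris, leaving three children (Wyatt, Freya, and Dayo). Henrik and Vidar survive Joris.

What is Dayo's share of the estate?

The entire €486,000 passes to the descendants.
That amount (€486,000) is divided into 3 shares of €162,000: Henrik and Vidar each take €162,000; Hanna's €162,000 share passes to Hanna's issue.
Hanna's share (€162,000) is divided into 3 shares of €54,000: Wyatt, Freya, and Dayo each take €54,000.

Dayo receives €54,000.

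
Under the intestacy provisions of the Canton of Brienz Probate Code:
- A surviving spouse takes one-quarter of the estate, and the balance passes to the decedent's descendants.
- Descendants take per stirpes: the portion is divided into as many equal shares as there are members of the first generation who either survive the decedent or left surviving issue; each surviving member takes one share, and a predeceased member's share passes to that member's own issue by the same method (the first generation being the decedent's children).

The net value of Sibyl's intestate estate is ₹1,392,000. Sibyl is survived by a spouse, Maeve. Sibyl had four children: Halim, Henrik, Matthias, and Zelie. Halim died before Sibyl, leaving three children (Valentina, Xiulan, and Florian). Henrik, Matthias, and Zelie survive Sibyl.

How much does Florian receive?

Florian receives ₹87,000.

Maeve takes one-quarter of ₹1,392,000 = ₹348,000. The remaining ₹1,044,000 passes to the descendants.
The descendants' portion (₹1,044,000) is divided into 4 shares of ₹261,000: Henrik, Matthias, and Zelie each take ₹261,000; Halim's ₹261,000 share passes to Halim's issue.
Halim's share (₹261,000) is divided into 3 shares of ₹87,000: Valentina, Xiulan, and Florian each take ₹87,000.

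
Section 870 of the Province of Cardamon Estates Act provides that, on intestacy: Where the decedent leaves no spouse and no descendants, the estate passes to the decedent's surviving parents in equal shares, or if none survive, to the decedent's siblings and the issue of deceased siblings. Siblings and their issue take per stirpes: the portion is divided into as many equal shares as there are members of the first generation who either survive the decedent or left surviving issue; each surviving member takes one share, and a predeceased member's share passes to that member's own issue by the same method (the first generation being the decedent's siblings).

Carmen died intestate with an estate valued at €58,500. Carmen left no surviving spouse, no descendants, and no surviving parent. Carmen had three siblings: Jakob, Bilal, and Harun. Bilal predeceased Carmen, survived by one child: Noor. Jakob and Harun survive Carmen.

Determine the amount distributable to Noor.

The entire €58,500 passes to the siblings and their issue.
That amount (€58,500) is divided into 3 shares of €19,500: Jakob and Harun each take €19,500; Bilal's €19,500 share passes to Bilal's issue.
Bilal's share (€19,500) passes entirely to Noor.

Noor receives €19,500.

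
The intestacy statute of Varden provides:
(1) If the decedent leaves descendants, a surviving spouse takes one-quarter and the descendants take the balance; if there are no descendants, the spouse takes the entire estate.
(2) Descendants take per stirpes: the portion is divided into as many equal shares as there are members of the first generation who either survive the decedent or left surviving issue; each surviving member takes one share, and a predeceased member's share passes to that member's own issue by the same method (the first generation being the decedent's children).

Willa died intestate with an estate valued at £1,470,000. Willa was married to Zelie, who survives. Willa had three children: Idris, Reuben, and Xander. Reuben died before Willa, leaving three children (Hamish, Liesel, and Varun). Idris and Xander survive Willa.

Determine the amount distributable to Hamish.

Hamish receives £122,500.

Zelie takes one-quarter of £1,470,000 = £367,500. The remaining £1,102,500 passes to the descendants.
The descendants' portion (£1,102,500) is divided into 3 shares of £367,500: Idris and Xander each take £367,500; Reuben's £367,500 share passes to Reuben's issue.
Reuben's share (£367,500) is divided into 3 shares of £122,500: Hamish, Liesel, and Varun each take £122,500.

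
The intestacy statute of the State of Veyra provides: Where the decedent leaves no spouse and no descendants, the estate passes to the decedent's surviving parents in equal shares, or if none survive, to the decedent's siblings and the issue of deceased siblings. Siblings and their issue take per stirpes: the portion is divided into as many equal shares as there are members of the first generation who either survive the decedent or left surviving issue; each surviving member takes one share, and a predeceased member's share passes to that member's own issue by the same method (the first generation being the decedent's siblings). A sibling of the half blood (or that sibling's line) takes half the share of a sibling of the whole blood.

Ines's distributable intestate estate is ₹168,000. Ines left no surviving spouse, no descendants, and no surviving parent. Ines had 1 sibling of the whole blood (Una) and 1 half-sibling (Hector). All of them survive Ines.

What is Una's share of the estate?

Una receives ₹112,000.

The entire ₹168,000 passes to the siblings and their issue.
Counting each half-blood sibling's line as half a unit, there are 3/2 units in ₹168,000, so one unit is ₹112,000. Whole-blood lines (Una) take ₹112,000 each; half-blood lines (Hector) take ₹56,000 each.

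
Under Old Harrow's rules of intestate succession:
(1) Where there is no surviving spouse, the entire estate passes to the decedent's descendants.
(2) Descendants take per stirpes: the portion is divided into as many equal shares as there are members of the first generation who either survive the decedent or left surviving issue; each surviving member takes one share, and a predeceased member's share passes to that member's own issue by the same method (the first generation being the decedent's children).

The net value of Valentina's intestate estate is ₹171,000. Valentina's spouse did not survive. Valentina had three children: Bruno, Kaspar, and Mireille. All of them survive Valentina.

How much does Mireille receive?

The entire ₹171,000 passes to the descendants.
That amount (₹171,000) is divided into 3 shares of ₹57,000: Bruno, Kaspar, and Mireille each take ₹57,000.

Mireille receives ₹57,000.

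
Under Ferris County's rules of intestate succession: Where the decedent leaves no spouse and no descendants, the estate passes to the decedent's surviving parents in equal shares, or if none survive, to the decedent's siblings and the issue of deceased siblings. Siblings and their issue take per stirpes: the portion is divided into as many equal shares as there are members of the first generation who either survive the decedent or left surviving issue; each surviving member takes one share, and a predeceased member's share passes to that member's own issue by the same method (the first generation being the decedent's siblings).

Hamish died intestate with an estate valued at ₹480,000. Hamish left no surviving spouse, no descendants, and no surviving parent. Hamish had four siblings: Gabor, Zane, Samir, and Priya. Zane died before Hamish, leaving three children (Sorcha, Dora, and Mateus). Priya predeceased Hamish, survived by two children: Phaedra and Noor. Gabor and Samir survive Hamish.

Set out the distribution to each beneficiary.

The entire ₹480,000 passes to the siblings and their issue.
That amount (₹480,000) is divided into 4 shares of ₹120,000: Gabor and Samir each take ₹120,000; Zane's ₹120,000 share passes to Zane's issue; Priya's ₹120,000 share passes to Priya's issue.
Zane's share (₹120,000) is divided into 3 shares of ₹40,000: Sorcha, Dora, and Mateus each take ₹40,000.
Priya's share (₹120,000) is divided into 2 shares of ₹60,000: Phaedra and Noor each take ₹60,000.

Gabor: ₹120,000; Sorcha: ₹40,000; Dora: ₹40,000; Mateus: ₹40,000; Samir: ₹120,000; Phaedra: ₹60,000; Noor: ₹60,000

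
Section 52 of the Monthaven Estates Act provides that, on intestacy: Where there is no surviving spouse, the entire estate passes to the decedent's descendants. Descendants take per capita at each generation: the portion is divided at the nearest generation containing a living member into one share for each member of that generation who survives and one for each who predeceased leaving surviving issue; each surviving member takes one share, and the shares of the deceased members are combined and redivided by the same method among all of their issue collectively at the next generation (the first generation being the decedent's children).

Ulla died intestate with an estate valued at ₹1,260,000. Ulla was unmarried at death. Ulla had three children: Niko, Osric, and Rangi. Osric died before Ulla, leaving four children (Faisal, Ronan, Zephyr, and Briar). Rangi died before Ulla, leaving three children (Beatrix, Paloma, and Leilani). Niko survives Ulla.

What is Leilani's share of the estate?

The entire ₹1,260,000 passes to the descendants.
That amount (₹1,260,000) is divided at the children's generation into 3 shares of ₹420,000. Niko takes ₹420,000. The 2 shares of the deceased (Osric and Rangi) are combined into a pool of ₹840,000.
That pool (₹840,000) is divided at the grandchildren's generation equally among Faisal, Ronan, Zephyr, Briar, Beatrix, Paloma, and Leilani: ₹120,000 each.

Leilani receives ₹120,000.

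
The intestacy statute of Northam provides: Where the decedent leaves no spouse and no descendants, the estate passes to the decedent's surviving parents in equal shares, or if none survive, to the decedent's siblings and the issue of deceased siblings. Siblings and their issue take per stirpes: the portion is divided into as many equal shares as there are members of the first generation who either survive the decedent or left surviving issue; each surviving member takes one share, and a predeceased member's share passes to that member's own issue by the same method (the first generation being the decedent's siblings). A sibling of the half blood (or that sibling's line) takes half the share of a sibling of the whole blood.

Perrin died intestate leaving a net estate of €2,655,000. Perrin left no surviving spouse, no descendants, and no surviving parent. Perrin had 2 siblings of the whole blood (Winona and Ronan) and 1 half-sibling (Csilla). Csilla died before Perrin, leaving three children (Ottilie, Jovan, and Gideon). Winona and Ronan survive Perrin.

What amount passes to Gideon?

The entire €2,655,000 passes to the siblings and their issue.
Counting each half-blood sibling's line as half a unit, there are 5/2 units in €2,655,000, so one unit is €1,062,000. Whole-blood lines (Winona and Ronan) take €1,062,000 each; half-blood lines (Csilla) take €531,000 each.
Csilla's share (€531,000) is divided into 3 shares of €177,000: Ottilie, Jovan, and Gideon each take €177,000.

Gideon receives €177,000.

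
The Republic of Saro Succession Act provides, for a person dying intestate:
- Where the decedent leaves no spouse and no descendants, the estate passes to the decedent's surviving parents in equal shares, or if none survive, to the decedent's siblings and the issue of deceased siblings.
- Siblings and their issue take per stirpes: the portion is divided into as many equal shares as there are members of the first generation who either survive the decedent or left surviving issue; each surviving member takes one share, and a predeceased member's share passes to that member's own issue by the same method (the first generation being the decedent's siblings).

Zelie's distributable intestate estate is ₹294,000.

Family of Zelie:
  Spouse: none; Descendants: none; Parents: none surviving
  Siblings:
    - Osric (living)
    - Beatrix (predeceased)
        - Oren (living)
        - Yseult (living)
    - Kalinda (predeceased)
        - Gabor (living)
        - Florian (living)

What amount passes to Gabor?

Gabor receives ₹49,000.

The entire ₹294,000 passes to the siblings and their issue.
That amount (₹294,000) is divided into 3 shares of ₹98,000: Osric takes ₹98,000; Beatrix's ₹98,000 share passes to Beatrix's issue; Kalinda's ₹98,000 share passes to Kalinda's issue.
Beatrix's share (₹98,000) is divided into 2 shares of ₹49,000: Oren and Yseult each take ₹49,000.
Kalinda's share (₹98,000) is divided into 2 shares of ₹49,000: Gabor and Florian each take ₹49,000.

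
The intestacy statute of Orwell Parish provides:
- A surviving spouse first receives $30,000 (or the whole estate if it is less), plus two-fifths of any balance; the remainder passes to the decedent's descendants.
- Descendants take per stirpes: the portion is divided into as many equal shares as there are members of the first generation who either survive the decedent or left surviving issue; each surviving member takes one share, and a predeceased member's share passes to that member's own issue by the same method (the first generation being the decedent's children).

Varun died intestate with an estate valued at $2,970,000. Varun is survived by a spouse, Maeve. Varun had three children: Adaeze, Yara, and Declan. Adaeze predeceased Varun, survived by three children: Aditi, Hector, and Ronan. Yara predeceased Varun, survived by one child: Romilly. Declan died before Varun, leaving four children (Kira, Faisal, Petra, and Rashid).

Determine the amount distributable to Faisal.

Faisal receives $147,000.

Maeve first takes $30,000, leaving a balance of $2,940,000. Maeve then takes two-fifths of the balance ($1,176,000), for a total of $1,206,000. The remaining $1,764,000 passes to the descendants.
The descendants' portion ($1,764,000) is divided into 3 shares of $588,000: Adaeze's $588,000 share passes to Adaeze's issue; Yara's $588,000 share passes to Yara's issue; Declan's $588,000 share passes to Declan's issue.
Adaeze's share ($588,000) is divided into 3 shares of $196,000: Aditi, Hector, and Ronan each take $196,000.
Yara's share ($588,000) passes entirely to Romilly.
Declan's share ($588,000) is divided into 4 shares of $147,000: Kira, Faisal, Petra, and Rashid each take $147,000.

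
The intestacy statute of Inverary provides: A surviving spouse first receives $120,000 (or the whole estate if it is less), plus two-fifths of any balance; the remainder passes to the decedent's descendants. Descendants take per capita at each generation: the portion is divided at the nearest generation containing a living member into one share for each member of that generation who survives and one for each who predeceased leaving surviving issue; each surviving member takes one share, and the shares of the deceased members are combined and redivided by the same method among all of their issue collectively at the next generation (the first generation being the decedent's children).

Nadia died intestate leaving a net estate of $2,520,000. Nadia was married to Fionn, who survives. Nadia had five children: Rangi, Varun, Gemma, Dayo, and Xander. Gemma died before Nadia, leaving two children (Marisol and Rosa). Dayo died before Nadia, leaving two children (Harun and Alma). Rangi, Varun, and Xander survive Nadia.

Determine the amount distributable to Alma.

Fionn first takes $120,000, leaving a balance of $2,400,000. Fionn then takes two-fifths of the balance ($960,000), for a total of $1,080,000. The remaining $1,440,000 passes to the descendants.
The descendants' portion ($1,440,000) is divided at the children's generation into 5 shares of $288,000. Rangi, Varun, and Xander each take $288,000. The 2 shares of the deceased (Gemma and Dayo) are combined into a pool of $576,000.
That pool ($576,000) is divided at the grandchildren's generation equally among Marisol, Rosa, Harun, and Alma: $144,000 each.

Alma receives $144,000.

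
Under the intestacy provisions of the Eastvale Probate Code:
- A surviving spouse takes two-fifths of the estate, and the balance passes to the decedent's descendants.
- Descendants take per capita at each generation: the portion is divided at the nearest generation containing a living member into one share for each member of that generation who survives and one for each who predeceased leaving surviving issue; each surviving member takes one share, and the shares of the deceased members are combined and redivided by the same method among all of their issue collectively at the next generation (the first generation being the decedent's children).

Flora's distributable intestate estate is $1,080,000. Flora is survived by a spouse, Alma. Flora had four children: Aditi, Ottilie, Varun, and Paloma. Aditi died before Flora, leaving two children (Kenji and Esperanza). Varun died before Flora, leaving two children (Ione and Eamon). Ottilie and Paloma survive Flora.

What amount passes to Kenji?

Alma takes two-fifths of $1,080,000 = $432,000. The remaining $648,000 passes to the descendants.
The descendants' portion ($648,000) is divided at the children's generation into 4 shares of $162,000. Ottilie and Paloma each take $162,000. The 2 shares of the deceased (Aditi and Varun) are combined into a pool of $324,000.
That pool ($324,000) is divided at the grandchildren's generation equally among Kenji, Esperanza, Ione, and Eamon: $81,000 each.

Kenji receives $81,000.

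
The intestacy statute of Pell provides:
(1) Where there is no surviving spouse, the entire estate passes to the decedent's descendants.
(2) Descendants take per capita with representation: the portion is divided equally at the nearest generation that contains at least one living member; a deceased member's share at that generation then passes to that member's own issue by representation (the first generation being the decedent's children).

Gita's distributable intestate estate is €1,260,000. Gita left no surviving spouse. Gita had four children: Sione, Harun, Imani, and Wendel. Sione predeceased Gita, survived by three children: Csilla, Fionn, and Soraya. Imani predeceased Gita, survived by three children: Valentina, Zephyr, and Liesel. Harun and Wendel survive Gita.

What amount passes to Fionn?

The entire €1,260,000 passes to the descendants.
That amount (€1,260,000) is divided into 4 shares of €315,000: Harun and Wendel each take €315,000; Sione's €315,000 share passes to Sione's issue; Imani's €315,000 share passes to Imani's issue.
Sione's share (€315,000) is divided into 3 shares of €105,000: Csilla, Fionn, and Soraya each take €105,000.
Imani's share (€315,000) is divided into 3 shares of €105,000: Valentina, Zephyr, and Liesel each take €105,000.

Fionn receives €105,000.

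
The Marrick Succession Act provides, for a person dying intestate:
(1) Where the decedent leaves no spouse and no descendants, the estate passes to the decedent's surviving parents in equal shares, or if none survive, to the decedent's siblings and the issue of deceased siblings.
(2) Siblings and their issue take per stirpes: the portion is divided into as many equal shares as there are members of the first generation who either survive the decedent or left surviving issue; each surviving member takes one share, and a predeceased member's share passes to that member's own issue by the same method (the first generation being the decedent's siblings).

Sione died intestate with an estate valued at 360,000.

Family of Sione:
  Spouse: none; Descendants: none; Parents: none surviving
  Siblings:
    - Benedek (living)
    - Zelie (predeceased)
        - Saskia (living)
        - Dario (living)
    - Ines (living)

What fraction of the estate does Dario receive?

Dario receives 1/6 of the estate.

The entire 360,000 passes to the siblings and their issue.
That amount (360,000) is divided into 3 shares of 120,000: Benedek and Ines each take 120,000; Zelie's 120,000 share passes to Zelie's issue.
Zelie's share (120,000) is divided into 2 shares of 60,000: Saskia and Dario each take 60,000.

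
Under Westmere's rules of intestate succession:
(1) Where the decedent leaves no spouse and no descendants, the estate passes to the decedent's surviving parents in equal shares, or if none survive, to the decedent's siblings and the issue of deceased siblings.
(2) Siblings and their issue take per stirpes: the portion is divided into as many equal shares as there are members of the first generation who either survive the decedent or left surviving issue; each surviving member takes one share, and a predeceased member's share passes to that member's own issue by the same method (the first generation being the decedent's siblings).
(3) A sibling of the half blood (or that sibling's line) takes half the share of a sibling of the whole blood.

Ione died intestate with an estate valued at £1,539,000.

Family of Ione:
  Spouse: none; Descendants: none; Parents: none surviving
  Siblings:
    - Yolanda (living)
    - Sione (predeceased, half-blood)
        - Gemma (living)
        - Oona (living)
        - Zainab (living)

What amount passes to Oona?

Oona receives £171,000.

The entire £1,539,000 passes to the siblings and their issue.
Counting each half-blood sibling's line as half a unit, there are 3/2 units in £1,539,000, so one unit is £1,026,000. Whole-blood lines (Yolanda) take £1,026,000 each; half-blood lines (Sione) take £513,000 each.
Sione's share (£513,000) is divided into 3 shares of £171,000: Gemma, Oona, and Zainab each take £171,000.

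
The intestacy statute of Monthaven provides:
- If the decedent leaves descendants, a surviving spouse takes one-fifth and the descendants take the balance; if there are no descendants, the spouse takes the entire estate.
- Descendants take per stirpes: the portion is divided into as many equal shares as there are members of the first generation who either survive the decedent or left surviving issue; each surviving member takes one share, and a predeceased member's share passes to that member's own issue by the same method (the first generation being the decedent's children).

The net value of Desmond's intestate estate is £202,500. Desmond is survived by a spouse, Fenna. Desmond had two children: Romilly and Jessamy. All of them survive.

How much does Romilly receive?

Fenna takes one-fifth of £202,500 = £40,500. The remaining £162,000 passes to the descendants.
The descendants' portion (£162,000) is divided into 2 shares of £81,000: Romilly and Jessamy each take £81,000.

Romilly receives £81,000.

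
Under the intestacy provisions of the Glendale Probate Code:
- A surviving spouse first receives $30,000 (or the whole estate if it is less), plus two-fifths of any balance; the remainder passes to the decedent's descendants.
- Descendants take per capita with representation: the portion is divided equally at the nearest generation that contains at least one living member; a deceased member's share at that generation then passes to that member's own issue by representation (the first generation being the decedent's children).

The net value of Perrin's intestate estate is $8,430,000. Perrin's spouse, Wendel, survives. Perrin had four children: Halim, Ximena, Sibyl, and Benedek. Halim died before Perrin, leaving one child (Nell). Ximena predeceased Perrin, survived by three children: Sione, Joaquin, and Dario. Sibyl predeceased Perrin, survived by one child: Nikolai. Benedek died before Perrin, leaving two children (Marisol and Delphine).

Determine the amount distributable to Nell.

Wendel first takes $30,000, leaving a balance of $8,400,000. Wendel then takes two-fifths of the balance ($3,360,000), for a total of $3,390,000. The remaining $5,040,000 passes to the descendants.
No child survives, so the initial division is made at the grandchildren's generation.
The descendants' portion ($5,040,000) is divided into 7 shares of $720,000: Nell, Sione, Joaquin, Dario, Nikolai, Marisol, and Delphine each take $720,000.

Nell receives $720,000.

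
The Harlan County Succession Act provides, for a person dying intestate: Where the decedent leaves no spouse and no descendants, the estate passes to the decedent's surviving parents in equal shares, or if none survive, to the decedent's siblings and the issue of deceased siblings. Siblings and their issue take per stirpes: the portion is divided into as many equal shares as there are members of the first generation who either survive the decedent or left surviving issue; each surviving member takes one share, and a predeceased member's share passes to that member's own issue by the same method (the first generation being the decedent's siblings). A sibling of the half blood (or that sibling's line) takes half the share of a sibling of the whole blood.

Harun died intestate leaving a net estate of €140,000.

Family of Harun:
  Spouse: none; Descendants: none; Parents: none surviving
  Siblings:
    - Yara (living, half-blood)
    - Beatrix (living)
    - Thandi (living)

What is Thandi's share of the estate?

Thandi receives €56,000.

The entire €140,000 passes to the siblings and their issue.
Counting each half-blood sibling's line as half a unit, there are 5/2 units in €140,000, so one unit is €56,000. Whole-blood lines (Beatrix and Thandi) take €56,000 each; half-blood lines (Yara) take €28,000 each.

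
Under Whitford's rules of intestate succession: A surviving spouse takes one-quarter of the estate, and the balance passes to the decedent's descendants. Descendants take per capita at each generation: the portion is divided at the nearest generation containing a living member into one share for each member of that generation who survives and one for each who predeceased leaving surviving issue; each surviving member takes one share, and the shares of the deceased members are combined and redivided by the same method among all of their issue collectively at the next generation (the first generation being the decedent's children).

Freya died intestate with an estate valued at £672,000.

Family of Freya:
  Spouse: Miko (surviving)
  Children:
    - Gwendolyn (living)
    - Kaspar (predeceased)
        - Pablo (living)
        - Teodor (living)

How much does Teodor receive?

Teodor receives £126,000.

Miko takes one-quarter of £672,000 = £168,000. The remaining £504,000 passes to the descendants.
The descendants' portion (£504,000) is divided at the children's generation into 2 shares of £252,000. Gwendolyn takes £252,000. The remaining share for the deceased Kaspar (£252,000) is carried to the next generation.
That pool (£252,000) is divided at the grandchildren's generation equally among Pablo and Teodor: £126,000 each.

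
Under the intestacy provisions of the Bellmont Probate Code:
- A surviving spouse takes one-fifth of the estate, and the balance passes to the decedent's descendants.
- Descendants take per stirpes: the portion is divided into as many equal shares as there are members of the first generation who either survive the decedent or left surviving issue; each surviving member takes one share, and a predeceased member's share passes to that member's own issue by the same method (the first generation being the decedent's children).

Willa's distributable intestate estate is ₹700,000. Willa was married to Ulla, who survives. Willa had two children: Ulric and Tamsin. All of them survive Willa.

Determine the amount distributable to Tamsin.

Tamsin receives ₹280,000.

Ulla takes one-fifth of ₹700,000 = ₹140,000. The remaining ₹560,000 passes to the descendants.
The descendants' portion (₹560,000) is divided into 2 shares of ₹280,000: Ulric and Tamsin each take ₹280,000.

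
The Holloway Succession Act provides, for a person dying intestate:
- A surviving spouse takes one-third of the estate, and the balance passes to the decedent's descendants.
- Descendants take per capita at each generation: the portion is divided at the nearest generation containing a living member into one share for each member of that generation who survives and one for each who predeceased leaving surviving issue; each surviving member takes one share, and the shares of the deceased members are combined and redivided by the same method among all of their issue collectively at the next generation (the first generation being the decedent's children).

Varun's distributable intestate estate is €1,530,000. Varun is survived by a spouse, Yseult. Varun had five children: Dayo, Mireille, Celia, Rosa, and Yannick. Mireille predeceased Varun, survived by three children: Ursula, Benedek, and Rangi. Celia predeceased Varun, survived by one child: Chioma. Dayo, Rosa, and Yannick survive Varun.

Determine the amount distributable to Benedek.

Benedek receives €102,000.

Yseult takes one-third of €1,530,000 = €510,000. The remaining €1,020,000 passes to the descendants.
The descendants' portion (€1,020,000) is divided at the children's generation into 5 shares of €204,000. Dayo, Rosa, and Yannick each take €204,000. The 2 shares of the deceased (Mireille and Celia) are combined into a pool of €408,000.
That pool (€408,000) is divided at the grandchildren's generation equally among Ursula, Benedek, Rangi, and Chioma: €102,000 each.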